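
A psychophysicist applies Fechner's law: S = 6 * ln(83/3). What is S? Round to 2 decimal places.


S = 6 * ln(83/3)
I/I0 = 27.666667
ln(27.666667) = 3.3202
S = 6 * 3.3202
= 19.92


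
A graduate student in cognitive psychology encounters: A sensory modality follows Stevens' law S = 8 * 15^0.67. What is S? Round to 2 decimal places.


S = 8 * 15^0.67
15^0.67 = 6.1374
S = 8 * 6.1374
= 49.10


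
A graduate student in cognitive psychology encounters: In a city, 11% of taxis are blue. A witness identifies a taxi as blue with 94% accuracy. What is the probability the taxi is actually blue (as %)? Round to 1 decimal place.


P(blue | says blue) = P(says blue | blue)*P(blue) / [P(says blue | blue)*P(blue) + P(says blue | not blue)*P(not blue)]
Numerator = 0.94 * 0.11 = 0.1034
False identification = 0.06 * 0.89 = 0.0534
P = 0.1034 / (0.1034 + 0.0534)
= 0.1034 / 0.1568
As percentage = 65.9


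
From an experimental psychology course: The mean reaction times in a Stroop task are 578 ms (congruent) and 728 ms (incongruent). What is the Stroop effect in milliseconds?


Stroop effect = RT(incongruent) - RT(congruent)
= 728 - 578
= 150 ms


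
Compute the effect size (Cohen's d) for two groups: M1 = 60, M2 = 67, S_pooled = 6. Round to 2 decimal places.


Cohen's d = (M1 - M2) / S_pooled
= (60 - 67) / 6
= -7 / 6
= -1.17


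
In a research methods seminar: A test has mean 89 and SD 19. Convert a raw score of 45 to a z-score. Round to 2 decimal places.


z = (X - mu) / sigma
= (45 - 89) / 19
= -44 / 19
= -2.32


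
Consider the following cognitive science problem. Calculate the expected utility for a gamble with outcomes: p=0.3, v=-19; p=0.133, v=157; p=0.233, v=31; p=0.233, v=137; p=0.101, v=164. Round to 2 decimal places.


EU = sum(p_i * v_i)
0.3 * -19 = -5.7
0.133 * 157 = 20.881
0.233 * 31 = 7.223
0.233 * 137 = 31.921
0.101 * 164 = 16.564
EU = -5.7 + 20.881 + 7.223 + 31.921 + 16.564
= 70.89


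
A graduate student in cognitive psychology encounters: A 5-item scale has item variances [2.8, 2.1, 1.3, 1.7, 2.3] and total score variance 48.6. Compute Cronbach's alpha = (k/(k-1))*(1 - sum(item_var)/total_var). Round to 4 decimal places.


alpha = (k/(k-1)) * (1 - sum(s_i^2)/s_total^2)
sum(item variances) = 10.2
k/(k-1) = 5/4 = 1.25
1 - 10.2/48.6 = 1 - 0.209877 = 0.790123
alpha = 1.25 * 0.790123
= 0.9877


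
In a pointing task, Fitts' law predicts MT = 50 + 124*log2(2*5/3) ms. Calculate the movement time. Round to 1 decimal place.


MT = 50 + 124 * log2(2*5/3)
2D/W = 3.333333
log2(3.333333) = 1.737
MT = 50 + 124 * 1.737
= 265.4 ms


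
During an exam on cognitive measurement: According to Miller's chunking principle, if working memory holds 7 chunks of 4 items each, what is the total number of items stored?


Total items = chunks * items_per_chunk
= 7 * 4
= 28


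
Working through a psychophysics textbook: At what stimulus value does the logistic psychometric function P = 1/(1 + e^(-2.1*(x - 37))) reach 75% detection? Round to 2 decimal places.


At P = 0.75: 0.75 = 1/(1 + e^(-k*(x-x0)))
Solving: e^(-k*(x-x0)) = 1/3
x = x0 + ln(3)/k
ln(3) = 1.0986
x = 37 + 1.0986/2.1
= 37 + 0.5231
= 37.52


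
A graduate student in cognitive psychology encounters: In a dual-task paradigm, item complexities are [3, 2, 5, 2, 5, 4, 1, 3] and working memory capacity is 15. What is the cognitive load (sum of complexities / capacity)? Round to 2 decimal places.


Total complexity = 3 + 2 + 5 + 2 + 5 + 4 + 1 + 3 = 25
Load = total / capacity = 25 / 15
= 1.67


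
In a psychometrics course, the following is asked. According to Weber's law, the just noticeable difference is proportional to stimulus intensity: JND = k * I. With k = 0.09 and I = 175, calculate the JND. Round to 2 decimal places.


JND = k * I
JND = 0.09 * 175
= 15.75


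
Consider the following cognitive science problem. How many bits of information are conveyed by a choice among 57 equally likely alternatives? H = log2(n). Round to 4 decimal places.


H = log2(n)
H = log2(57)
= 5.8329


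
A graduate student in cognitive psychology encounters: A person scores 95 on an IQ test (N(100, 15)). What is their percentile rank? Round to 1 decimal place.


z = (IQ - mean) / SD
z = (95 - 100) / 15 = -0.3333
Percentile = Phi(-0.3333) * 100
Phi(-0.3333) = 0.369454
= 36.9


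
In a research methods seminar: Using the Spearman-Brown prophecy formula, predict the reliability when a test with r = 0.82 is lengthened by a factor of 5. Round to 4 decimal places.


r_new = n*r / (1 + (n-1)*r)
Numerator = 5 * 0.82 = 4.1
Denominator = 1 + 4 * 0.82 = 4.28
r_new = 4.1 / 4.28
= 0.9579


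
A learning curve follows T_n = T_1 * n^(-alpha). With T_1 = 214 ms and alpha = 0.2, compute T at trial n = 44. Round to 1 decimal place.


T_n = 214 * 44^(-0.2)
44^(-0.2) = 0.469148
T_n = 214 * 0.469148
= 100.4 ms


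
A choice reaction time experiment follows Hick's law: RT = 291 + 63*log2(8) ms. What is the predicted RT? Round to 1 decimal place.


RT = 291 + 63 * log2(8)
log2(8) = 3.0
RT = 291 + 63 * 3.0
= 291 + 189.0
= 480.0 ms


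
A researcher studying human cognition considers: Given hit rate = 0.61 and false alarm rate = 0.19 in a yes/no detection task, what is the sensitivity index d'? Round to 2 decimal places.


d' = z(HR) - z(FAR)
z(0.61) = 0.2793
z(0.19) = -0.8779
d' = 0.2793 - -0.8779
= 1.16


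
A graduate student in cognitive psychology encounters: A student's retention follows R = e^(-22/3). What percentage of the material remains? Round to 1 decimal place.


R = e^(-t/S)
-t/S = -22/3 = -7.333333
R = e^(-7.333333) = 0.000653
Percentage = 0.000653 * 100
= 0.1


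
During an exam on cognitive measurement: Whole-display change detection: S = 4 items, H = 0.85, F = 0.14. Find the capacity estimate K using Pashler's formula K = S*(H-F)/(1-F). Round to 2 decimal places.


K = S * (H - F) / (1 - F)
H - F = 0.71
1 - F = 0.86
K = 4 * 0.71 / 0.86
= 3.30


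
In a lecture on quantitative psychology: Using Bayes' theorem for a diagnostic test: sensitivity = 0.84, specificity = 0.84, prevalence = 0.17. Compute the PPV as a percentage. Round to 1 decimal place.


PPV = (sens * prev) / (sens * prev + (1-spec) * (1-prev))
Numerator = 0.84 * 0.17 = 0.1428
P(positive and no disease) = (1 - spec) * (1 - prev) = (1 - 0.84) * (1 - 0.17) = 0.1328
Denominator = 0.1428 + 0.1328 = 0.2756
PPV = 0.1428 / 0.2756 = 0.518142
As percentage = 51.8


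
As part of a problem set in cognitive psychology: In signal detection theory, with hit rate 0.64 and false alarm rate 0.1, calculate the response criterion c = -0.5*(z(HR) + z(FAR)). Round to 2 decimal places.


c = -0.5 * (z(HR) + z(FAR))
z(0.64) = 0.3585
z(0.1) = -1.2816
c = -0.5 * (0.3585 + -1.2816)
= -0.5 * -0.9231
= 0.46


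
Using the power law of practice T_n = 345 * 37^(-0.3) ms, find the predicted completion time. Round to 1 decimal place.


T_n = 345 * 37^(-0.3)
37^(-0.3) = 0.338485
T_n = 345 * 0.338485
= 116.8 ms


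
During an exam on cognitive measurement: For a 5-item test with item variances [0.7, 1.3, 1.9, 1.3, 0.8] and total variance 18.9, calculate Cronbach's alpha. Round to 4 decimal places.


alpha = (k/(k-1)) * (1 - sum(s_i^2)/s_total^2)
sum(item variances) = 6.0
k/(k-1) = 5/4 = 1.25
1 - 6.0/18.9 = 1 - 0.31746 = 0.68254
alpha = 1.25 * 0.68254
= 0.8532


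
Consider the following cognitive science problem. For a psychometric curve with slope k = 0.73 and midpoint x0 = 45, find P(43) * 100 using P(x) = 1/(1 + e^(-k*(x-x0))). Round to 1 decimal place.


P(x) = 1/(1 + e^(-0.73*(43 - 45)))
Exponent = -0.73 * -2 = 1.46
e^(1.46) = 4.30596
P = 1/(1 + 4.30596) = 0.188467
Percentage = 18.8


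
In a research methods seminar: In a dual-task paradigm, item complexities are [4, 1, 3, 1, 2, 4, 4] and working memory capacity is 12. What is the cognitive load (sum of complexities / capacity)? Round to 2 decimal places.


Total complexity = 4 + 1 + 3 + 1 + 2 + 4 + 4 = 19
Load = total / capacity = 19 / 12
= 1.58


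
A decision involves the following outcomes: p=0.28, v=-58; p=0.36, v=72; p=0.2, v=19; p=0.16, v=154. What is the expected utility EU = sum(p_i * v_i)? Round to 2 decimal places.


EU = sum(p_i * v_i)
0.28 * -58 = -16.24
0.36 * 72 = 25.92
0.2 * 19 = 3.8
0.16 * 154 = 24.64
EU = -16.24 + 25.92 + 3.8 + 24.64
= 38.12


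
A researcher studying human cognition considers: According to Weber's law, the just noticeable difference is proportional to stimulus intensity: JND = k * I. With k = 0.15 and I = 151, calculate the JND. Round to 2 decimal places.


JND = k * I
JND = 0.15 * 151
= 22.65


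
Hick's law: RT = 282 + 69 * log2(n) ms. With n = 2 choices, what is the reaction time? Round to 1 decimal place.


RT = 282 + 69 * log2(2)
log2(2) = 1.0
RT = 282 + 69 * 1.0
= 282 + 69.0
= 351.0 ms


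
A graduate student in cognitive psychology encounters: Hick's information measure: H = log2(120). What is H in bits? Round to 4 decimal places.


H = log2(n)
H = log2(120)
= 6.9069


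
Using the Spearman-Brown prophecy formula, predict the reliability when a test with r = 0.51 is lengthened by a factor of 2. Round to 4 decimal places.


r_new = n*r / (1 + (n-1)*r)
Numerator = 2 * 0.51 = 1.02
Denominator = 1 + 1 * 0.51 = 1.51
r_new = 1.02 / 1.51
= 0.6755


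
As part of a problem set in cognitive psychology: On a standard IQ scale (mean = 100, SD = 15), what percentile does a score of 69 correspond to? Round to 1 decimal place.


z = (IQ - mean) / SD
z = (69 - 100) / 15 = -2.0667
Percentile = Phi(-2.0667) * 100
Phi(-2.0667) = 0.019381
= 1.9


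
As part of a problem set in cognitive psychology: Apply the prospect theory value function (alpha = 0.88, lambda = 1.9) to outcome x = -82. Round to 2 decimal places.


Since x = -82 < 0, use v(x) = -lambda*(-x)^alpha
(-x) = 82
82^0.88 = 48.3233
v(-82) = -1.9 * 48.3233
= -91.81


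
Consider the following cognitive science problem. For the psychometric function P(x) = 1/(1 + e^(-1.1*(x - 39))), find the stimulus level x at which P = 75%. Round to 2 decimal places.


At P = 0.75: 0.75 = 1/(1 + e^(-k*(x-x0)))
Solving: e^(-k*(x-x0)) = 1/3
x = x0 + ln(3)/k
ln(3) = 1.0986
x = 39 + 1.0986/1.1
= 39 + 0.9987
= 40.00


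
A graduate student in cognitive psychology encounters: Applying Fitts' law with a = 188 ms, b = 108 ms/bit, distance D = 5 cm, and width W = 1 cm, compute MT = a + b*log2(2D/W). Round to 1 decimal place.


MT = 188 + 108 * log2(2*5/1)
2D/W = 10.0
log2(10.0) = 3.3219
MT = 188 + 108 * 3.3219
= 546.8 ms


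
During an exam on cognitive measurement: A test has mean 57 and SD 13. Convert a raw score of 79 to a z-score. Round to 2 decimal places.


z = (X - mu) / sigma
= (79 - 57) / 13
= 22 / 13
= 1.69


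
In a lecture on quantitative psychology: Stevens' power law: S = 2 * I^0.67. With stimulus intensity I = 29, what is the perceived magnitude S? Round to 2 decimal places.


S = 2 * 29^0.67
29^0.67 = 9.5457
S = 2 * 9.5457
= 19.09


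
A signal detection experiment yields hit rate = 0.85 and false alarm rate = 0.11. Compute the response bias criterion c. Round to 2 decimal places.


c = -0.5 * (z(HR) + z(FAR))
z(0.85) = 1.0364
z(0.11) = -1.2265
c = -0.5 * (1.0364 + -1.2265)
= -0.5 * -0.1901
= 0.10


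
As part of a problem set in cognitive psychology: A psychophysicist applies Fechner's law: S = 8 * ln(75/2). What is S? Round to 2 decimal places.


S = 8 * ln(75/2)
I/I0 = 37.5
ln(37.5) = 3.6243
S = 8 * 3.6243
= 28.99


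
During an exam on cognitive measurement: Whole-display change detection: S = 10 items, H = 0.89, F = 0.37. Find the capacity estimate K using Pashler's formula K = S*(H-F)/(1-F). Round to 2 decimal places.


K = S * (H - F) / (1 - F)
H - F = 0.52
1 - F = 0.63
K = 10 * 0.52 / 0.63
= 8.25


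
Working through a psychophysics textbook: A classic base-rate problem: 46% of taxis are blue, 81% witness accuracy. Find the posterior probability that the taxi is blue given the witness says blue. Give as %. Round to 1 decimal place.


P(blue | says blue) = P(says blue | blue)*P(blue) / [P(says blue | blue)*P(blue) + P(says blue | not blue)*P(not blue)]
Numerator = 0.81 * 0.46 = 0.3726
False identification = 0.19 * 0.54 = 0.1026
P = 0.3726 / (0.3726 + 0.1026)
= 0.3726 / 0.4752
As percentage = 78.4


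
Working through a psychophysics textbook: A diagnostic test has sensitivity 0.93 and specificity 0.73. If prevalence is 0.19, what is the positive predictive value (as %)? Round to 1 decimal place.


PPV = (sens * prev) / (sens * prev + (1-spec) * (1-prev))
Numerator = 0.93 * 0.19 = 0.1767
P(positive and no disease) = (1 - spec) * (1 - prev) = (1 - 0.73) * (1 - 0.19) = 0.2187
Denominator = 0.1767 + 0.2187 = 0.3954
PPV = 0.1767 / 0.3954 = 0.446889
As percentage = 44.7


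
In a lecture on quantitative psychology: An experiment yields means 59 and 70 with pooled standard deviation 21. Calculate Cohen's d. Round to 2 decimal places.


Cohen's d = (M1 - M2) / S_pooled
= (59 - 70) / 21
= -11 / 21
= -0.52


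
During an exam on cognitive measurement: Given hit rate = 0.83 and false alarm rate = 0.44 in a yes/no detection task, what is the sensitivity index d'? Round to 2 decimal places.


d' = z(HR) - z(FAR)
z(0.83) = 0.9542
z(0.44) = -0.151
d' = 0.9542 - -0.151
= 1.11


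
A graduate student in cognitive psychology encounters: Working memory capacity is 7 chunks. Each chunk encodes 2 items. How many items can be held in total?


Total items = chunks * items_per_chunk
= 7 * 2
= 14


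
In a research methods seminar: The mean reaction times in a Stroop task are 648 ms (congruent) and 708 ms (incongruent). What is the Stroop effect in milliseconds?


Stroop effect = RT(incongruent) - RT(congruent)
= 708 - 648
= 60 ms


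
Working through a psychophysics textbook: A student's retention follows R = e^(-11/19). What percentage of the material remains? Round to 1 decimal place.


R = e^(-t/S)
-t/S = -11/19 = -0.578947
R = e^(-0.578947) = 0.560488
Percentage = 0.560488 * 100
= 56.0


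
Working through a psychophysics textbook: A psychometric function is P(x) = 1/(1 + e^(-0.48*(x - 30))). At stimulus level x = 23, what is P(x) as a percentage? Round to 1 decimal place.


P(x) = 1/(1 + e^(-0.48*(23 - 30)))
Exponent = -0.48 * -7 = 3.36
e^(3.36) = 28.789191
P = 1/(1 + 28.789191) = 0.033569
Percentage = 3.4


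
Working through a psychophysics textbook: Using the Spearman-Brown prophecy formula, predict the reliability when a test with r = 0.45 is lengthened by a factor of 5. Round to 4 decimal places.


r_new = n*r / (1 + (n-1)*r)
Numerator = 5 * 0.45 = 2.25
Denominator = 1 + 4 * 0.45 = 2.8
r_new = 2.25 / 2.8
= 0.8036


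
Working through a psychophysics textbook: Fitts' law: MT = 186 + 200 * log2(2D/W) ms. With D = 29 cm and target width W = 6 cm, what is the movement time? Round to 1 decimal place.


MT = 186 + 200 * log2(2*29/6)
2D/W = 9.666667
log2(9.666667) = 3.273
MT = 186 + 200 * 3.273
= 840.6 ms


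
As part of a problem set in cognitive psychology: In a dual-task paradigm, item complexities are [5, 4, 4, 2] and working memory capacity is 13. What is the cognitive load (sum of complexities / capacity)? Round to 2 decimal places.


Total complexity = 5 + 4 + 4 + 2 = 15
Load = total / capacity = 15 / 13
= 1.15


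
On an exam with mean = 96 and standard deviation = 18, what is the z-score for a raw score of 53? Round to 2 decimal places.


z = (X - mu) / sigma
= (53 - 96) / 18
= -43 / 18
= -2.39


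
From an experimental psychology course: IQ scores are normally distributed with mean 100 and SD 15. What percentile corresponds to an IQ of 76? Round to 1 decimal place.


z = (IQ - mean) / SD
z = (76 - 100) / 15 = -1.6
Percentile = Phi(-1.6) * 100
Phi(-1.6) = 0.054799
= 5.5


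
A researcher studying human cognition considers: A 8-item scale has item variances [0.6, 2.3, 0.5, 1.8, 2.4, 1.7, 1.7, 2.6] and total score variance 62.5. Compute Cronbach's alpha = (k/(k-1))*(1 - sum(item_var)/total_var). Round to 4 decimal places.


alpha = (k/(k-1)) * (1 - sum(s_i^2)/s_total^2)
sum(item variances) = 13.6
k/(k-1) = 8/7 = 1.142857
1 - 13.6/62.5 = 1 - 0.2176 = 0.7824
alpha = 1.142857 * 0.7824
= 0.8942


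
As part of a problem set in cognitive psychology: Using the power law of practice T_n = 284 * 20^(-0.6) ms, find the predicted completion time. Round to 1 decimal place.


T_n = 284 * 20^(-0.6)
20^(-0.6) = 0.165723
T_n = 284 * 0.165723
= 47.1 ms


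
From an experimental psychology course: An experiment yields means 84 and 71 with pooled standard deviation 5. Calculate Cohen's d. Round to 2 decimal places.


Cohen's d = (M1 - M2) / S_pooled
= (84 - 71) / 5
= 13 / 5
= 2.60


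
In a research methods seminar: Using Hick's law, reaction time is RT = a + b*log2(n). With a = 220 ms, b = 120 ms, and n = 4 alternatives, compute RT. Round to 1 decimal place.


RT = 220 + 120 * log2(4)
log2(4) = 2.0
RT = 220 + 120 * 2.0
= 220 + 240.0
= 460.0 ms


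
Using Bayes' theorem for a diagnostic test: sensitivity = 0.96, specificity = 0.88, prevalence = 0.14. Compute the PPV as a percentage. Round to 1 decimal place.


PPV = (sens * prev) / (sens * prev + (1-spec) * (1-prev))
Numerator = 0.96 * 0.14 = 0.1344
P(positive and no disease) = (1 - spec) * (1 - prev) = (1 - 0.88) * (1 - 0.14) = 0.1032
Denominator = 0.1344 + 0.1032 = 0.2376
PPV = 0.1344 / 0.2376 = 0.565657
As percentage = 56.6


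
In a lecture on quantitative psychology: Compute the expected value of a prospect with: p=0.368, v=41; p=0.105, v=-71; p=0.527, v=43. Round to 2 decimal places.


EU = sum(p_i * v_i)
0.368 * 41 = 15.088
0.105 * -71 = -7.455
0.527 * 43 = 22.661
EU = 15.088 + -7.455 + 22.661
= 30.29


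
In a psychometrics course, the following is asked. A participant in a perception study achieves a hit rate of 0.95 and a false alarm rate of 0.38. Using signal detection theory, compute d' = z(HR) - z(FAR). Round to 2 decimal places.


d' = z(HR) - z(FAR)
z(0.95) = 1.6449
z(0.38) = -0.3055
d' = 1.6449 - -0.3055
= 1.95


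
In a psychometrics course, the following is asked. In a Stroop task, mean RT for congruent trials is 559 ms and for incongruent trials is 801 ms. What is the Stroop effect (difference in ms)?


Stroop effect = RT(incongruent) - RT(congruent)
= 801 - 559
= 242 ms


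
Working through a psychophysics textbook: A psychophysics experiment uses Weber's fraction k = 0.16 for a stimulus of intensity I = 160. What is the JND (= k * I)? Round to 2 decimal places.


JND = k * I
JND = 0.16 * 160
= 25.60


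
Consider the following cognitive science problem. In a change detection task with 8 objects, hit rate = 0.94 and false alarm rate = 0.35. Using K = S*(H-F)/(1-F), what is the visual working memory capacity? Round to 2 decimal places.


K = S * (H - F) / (1 - F)
H - F = 0.59
1 - F = 0.65
K = 8 * 0.59 / 0.65
= 7.26


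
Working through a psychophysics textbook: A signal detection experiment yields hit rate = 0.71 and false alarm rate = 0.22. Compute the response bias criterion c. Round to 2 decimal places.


c = -0.5 * (z(HR) + z(FAR))
z(0.71) = 0.5534
z(0.22) = -0.7722
c = -0.5 * (0.5534 + -0.7722)
= -0.5 * -0.2188
= 0.11


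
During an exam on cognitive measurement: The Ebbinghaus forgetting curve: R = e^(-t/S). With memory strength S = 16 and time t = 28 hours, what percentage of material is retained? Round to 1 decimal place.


R = e^(-t/S)
-t/S = -28/16 = -1.75
R = e^(-1.75) = 0.173774
Percentage = 0.173774 * 100
= 17.4


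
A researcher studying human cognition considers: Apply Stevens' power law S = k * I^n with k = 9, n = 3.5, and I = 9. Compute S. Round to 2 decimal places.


S = 9 * 9^3.5
9^3.5 = 2187.0
S = 9 * 2187.0
= 19683.00


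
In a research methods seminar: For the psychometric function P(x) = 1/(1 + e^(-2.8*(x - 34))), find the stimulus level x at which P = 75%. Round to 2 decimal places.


At P = 0.75: 0.75 = 1/(1 + e^(-k*(x-x0)))
Solving: e^(-k*(x-x0)) = 1/3
x = x0 + ln(3)/k
ln(3) = 1.0986
x = 34 + 1.0986/2.8
= 34 + 0.3924
= 34.39


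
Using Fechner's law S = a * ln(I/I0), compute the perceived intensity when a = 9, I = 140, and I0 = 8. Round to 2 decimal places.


S = 9 * ln(140/8)
I/I0 = 17.5
ln(17.5) = 2.8622
S = 9 * 2.8622
= 25.76


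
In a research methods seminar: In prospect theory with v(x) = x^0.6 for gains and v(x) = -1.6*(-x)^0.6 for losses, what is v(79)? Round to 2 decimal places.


Since x = 79 >= 0, use v(x) = x^0.6
79^0.6 = 13.7587
v(79) = 13.76


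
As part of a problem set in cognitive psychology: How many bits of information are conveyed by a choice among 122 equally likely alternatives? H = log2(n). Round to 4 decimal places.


H = log2(n)
H = log2(122)
= 6.9307


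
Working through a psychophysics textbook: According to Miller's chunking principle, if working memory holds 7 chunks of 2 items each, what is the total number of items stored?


Total items = chunks * items_per_chunk
= 7 * 2
= 14


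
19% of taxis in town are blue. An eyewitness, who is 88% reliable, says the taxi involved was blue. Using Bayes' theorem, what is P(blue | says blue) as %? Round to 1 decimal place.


P(blue | says blue) = P(says blue | blue)*P(blue) / [P(says blue | blue)*P(blue) + P(says blue | not blue)*P(not blue)]
Numerator = 0.88 * 0.19 = 0.1672
False identification = 0.12 * 0.81 = 0.0972
P = 0.1672 / (0.1672 + 0.0972)
= 0.1672 / 0.2644
As percentage = 63.2


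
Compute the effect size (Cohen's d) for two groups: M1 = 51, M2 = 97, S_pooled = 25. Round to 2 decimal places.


Cohen's d = (M1 - M2) / S_pooled
= (51 - 97) / 25
= -46 / 25
= -1.84


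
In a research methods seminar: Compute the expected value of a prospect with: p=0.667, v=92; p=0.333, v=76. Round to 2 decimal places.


EU = sum(p_i * v_i)
0.667 * 92 = 61.364
0.333 * 76 = 25.308
EU = 61.364 + 25.308
= 86.67


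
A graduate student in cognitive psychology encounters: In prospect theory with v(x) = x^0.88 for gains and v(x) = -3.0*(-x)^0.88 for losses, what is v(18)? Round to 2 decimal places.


Since x = 18 >= 0, use v(x) = x^0.88
18^0.88 = 12.7245
v(18) = 12.72


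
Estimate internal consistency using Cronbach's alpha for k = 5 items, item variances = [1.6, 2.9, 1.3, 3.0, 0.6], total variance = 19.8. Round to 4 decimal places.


alpha = (k/(k-1)) * (1 - sum(s_i^2)/s_total^2)
sum(item variances) = 9.4
k/(k-1) = 5/4 = 1.25
1 - 9.4/19.8 = 1 - 0.474747 = 0.525253
alpha = 1.25 * 0.525253
= 0.6566


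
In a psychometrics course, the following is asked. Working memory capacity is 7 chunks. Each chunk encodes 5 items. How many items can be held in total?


Total items = chunks * items_per_chunk
= 7 * 5
= 35


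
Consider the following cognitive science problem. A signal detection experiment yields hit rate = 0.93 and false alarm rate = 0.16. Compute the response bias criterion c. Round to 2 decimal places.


c = -0.5 * (z(HR) + z(FAR))
z(0.93) = 1.4758
z(0.16) = -0.9945
c = -0.5 * (1.4758 + -0.9945)
= -0.5 * 0.4813
= -0.24


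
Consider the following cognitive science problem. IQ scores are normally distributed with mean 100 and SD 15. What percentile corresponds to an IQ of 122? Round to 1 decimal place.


z = (IQ - mean) / SD
z = (122 - 100) / 15 = 1.4667
Percentile = Phi(1.4667) * 100
Phi(1.4667) = 0.928771
= 92.9


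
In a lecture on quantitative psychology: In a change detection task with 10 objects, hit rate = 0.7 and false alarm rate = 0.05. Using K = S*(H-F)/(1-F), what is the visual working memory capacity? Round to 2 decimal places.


K = S * (H - F) / (1 - F)
H - F = 0.65
1 - F = 0.95
K = 10 * 0.65 / 0.95
= 6.84


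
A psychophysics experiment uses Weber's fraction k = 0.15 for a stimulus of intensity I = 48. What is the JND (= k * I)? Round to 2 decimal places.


JND = k * I
JND = 0.15 * 48
= 7.20


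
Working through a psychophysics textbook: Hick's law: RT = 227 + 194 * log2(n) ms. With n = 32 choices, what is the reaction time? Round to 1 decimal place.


RT = 227 + 194 * log2(32)
log2(32) = 5.0
RT = 227 + 194 * 5.0
= 227 + 970.0
= 1197.0 ms


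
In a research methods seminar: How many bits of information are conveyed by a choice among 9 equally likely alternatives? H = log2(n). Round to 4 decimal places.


H = log2(n)
H = log2(9)
= 3.1699


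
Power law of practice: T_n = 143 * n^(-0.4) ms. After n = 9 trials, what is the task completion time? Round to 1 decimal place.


T_n = 143 * 9^(-0.4)
9^(-0.4) = 0.415244
T_n = 143 * 0.415244
= 59.4 ms


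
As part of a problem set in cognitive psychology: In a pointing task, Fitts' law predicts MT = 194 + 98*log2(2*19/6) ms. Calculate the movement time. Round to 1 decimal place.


MT = 194 + 98 * log2(2*19/6)
2D/W = 6.333333
log2(6.333333) = 2.663
MT = 194 + 98 * 2.663
= 455.0 ms


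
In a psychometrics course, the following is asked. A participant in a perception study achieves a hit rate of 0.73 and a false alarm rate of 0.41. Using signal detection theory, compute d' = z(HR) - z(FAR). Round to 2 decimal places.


d' = z(HR) - z(FAR)
z(0.73) = 0.6128
z(0.41) = -0.2275
d' = 0.6128 - -0.2275
= 0.84


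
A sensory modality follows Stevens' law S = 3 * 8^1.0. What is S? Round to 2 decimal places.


S = 3 * 8^1.0
8^1.0 = 8.0
S = 3 * 8.0
= 24.00


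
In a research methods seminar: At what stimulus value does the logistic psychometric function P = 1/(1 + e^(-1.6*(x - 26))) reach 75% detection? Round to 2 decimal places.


At P = 0.75: 0.75 = 1/(1 + e^(-k*(x-x0)))
Solving: e^(-k*(x-x0)) = 1/3
x = x0 + ln(3)/k
ln(3) = 1.0986
x = 26 + 1.0986/1.6
= 26 + 0.6866
= 26.69


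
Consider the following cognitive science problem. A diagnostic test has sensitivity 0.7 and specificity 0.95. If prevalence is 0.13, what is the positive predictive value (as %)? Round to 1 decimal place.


PPV = (sens * prev) / (sens * prev + (1-spec) * (1-prev))
Numerator = 0.7 * 0.13 = 0.091
P(positive and no disease) = (1 - spec) * (1 - prev) = (1 - 0.95) * (1 - 0.13) = 0.0435
Denominator = 0.091 + 0.0435 = 0.1345
PPV = 0.091 / 0.1345 = 0.67658
As percentage = 67.7


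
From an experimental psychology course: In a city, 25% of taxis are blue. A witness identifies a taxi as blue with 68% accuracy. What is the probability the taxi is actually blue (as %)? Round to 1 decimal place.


P(blue | says blue) = P(says blue | blue)*P(blue) / [P(says blue | blue)*P(blue) + P(says blue | not blue)*P(not blue)]
Numerator = 0.68 * 0.25 = 0.17
False identification = 0.32 * 0.75 = 0.24
P = 0.17 / (0.17 + 0.24)
= 0.17 / 0.41
As percentage = 41.5


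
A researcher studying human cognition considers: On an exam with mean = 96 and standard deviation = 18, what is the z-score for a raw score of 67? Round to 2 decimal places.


z = (X - mu) / sigma
= (67 - 96) / 18
= -29 / 18
= -1.61


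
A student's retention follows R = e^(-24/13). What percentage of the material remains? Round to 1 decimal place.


R = e^(-t/S)
-t/S = -24/13 = -1.846154
R = e^(-1.846154) = 0.157843
Percentage = 0.157843 * 100
= 15.8


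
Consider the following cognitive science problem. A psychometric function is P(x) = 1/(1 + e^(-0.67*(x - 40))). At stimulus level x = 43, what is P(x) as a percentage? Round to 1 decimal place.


P(x) = 1/(1 + e^(-0.67*(43 - 40)))
Exponent = -0.67 * 3 = -2.01
e^(-2.01) = 0.133989
P = 1/(1 + 0.133989) = 0.881843
Percentage = 88.2


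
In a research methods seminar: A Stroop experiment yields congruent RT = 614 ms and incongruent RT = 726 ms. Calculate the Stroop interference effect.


Stroop effect = RT(incongruent) - RT(congruent)
= 726 - 614
= 112 ms


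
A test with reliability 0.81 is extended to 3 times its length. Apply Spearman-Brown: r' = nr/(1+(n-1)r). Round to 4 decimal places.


r_new = n*r / (1 + (n-1)*r)
Numerator = 3 * 0.81 = 2.43
Denominator = 1 + 2 * 0.81 = 2.62
r_new = 2.43 / 2.62
= 0.9275


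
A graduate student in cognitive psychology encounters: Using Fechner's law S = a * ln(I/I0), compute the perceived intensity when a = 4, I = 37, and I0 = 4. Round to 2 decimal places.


S = 4 * ln(37/4)
I/I0 = 9.25
ln(9.25) = 2.2246
S = 4 * 2.2246
= 8.90


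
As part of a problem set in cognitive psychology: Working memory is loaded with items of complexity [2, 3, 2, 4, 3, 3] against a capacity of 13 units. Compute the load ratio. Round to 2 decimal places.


Total complexity = 2 + 3 + 2 + 4 + 3 + 3 = 17
Load = total / capacity = 17 / 13
= 1.31


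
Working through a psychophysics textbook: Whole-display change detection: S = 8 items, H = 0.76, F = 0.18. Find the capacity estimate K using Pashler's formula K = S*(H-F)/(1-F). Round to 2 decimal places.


K = S * (H - F) / (1 - F)
H - F = 0.58
1 - F = 0.82
K = 8 * 0.58 / 0.82
= 5.66


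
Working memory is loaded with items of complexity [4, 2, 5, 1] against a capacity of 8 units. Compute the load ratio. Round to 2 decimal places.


Total complexity = 4 + 2 + 5 + 1 = 12
Load = total / capacity = 12 / 8
= 1.50


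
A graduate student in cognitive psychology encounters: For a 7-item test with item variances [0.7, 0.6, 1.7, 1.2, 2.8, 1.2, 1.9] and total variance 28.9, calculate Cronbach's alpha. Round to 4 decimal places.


alpha = (k/(k-1)) * (1 - sum(s_i^2)/s_total^2)
sum(item variances) = 10.1
k/(k-1) = 7/6 = 1.166667
1 - 10.1/28.9 = 1 - 0.349481 = 0.650519
alpha = 1.166667 * 0.650519
= 0.7589


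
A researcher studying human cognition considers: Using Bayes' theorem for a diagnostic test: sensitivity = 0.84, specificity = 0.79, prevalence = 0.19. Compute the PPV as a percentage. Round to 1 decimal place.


PPV = (sens * prev) / (sens * prev + (1-spec) * (1-prev))
Numerator = 0.84 * 0.19 = 0.1596
P(positive and no disease) = (1 - spec) * (1 - prev) = (1 - 0.79) * (1 - 0.19) = 0.1701
Denominator = 0.1596 + 0.1701 = 0.3297
PPV = 0.1596 / 0.3297 = 0.484076
As percentage = 48.4


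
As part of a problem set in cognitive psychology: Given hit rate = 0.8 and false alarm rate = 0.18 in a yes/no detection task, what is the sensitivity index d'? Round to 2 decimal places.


d' = z(HR) - z(FAR)
z(0.8) = 0.8416
z(0.18) = -0.9154
d' = 0.8416 - -0.9154
= 1.76


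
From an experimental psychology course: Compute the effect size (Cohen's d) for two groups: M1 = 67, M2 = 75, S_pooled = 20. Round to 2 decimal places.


Cohen's d = (M1 - M2) / S_pooled
= (67 - 75) / 20
= -8 / 20
= -0.40


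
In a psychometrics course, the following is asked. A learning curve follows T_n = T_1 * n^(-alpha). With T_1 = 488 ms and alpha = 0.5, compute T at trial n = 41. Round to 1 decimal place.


T_n = 488 * 41^(-0.5)
41^(-0.5) = 0.156174
T_n = 488 * 0.156174
= 76.2 ms


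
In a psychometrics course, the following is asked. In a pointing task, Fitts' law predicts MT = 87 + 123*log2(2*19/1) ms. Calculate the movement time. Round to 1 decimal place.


MT = 87 + 123 * log2(2*19/1)
2D/W = 38.0
log2(38.0) = 5.2479
MT = 87 + 123 * 5.2479
= 732.5 ms


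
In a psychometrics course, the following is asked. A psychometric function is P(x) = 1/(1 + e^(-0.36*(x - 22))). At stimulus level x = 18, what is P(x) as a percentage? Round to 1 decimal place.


P(x) = 1/(1 + e^(-0.36*(18 - 22)))
Exponent = -0.36 * -4 = 1.44
e^(1.44) = 4.220696
P = 1/(1 + 4.220696) = 0.191545
Percentage = 19.2


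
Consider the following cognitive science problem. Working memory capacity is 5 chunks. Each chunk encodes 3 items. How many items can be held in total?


Total items = chunks * items_per_chunk
= 5 * 3
= 15


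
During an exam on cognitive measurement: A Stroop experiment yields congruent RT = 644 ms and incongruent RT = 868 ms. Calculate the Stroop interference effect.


Stroop effect = RT(incongruent) - RT(congruent)
= 868 - 644
= 224 ms


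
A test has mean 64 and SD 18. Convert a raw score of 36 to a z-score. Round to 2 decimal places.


z = (X - mu) / sigma
= (36 - 64) / 18
= -28 / 18
= -1.56


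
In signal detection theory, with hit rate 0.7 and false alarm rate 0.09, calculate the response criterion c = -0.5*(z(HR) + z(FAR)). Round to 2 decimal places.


c = -0.5 * (z(HR) + z(FAR))
z(0.7) = 0.5244
z(0.09) = -1.3408
c = -0.5 * (0.5244 + -1.3408)
= -0.5 * -0.8164
= 0.41


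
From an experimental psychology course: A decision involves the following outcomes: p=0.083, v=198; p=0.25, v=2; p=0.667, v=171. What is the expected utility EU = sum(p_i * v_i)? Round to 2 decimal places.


EU = sum(p_i * v_i)
0.083 * 198 = 16.434
0.25 * 2 = 0.5
0.667 * 171 = 114.057
EU = 16.434 + 0.5 + 114.057
= 130.99


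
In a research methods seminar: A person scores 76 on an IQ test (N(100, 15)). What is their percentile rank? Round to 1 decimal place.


z = (IQ - mean) / SD
z = (76 - 100) / 15 = -1.6
Percentile = Phi(-1.6) * 100
Phi(-1.6) = 0.054799
= 5.5


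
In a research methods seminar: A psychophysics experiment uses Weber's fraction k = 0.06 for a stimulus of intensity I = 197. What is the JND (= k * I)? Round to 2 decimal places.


JND = k * I
JND = 0.06 * 197
= 11.82


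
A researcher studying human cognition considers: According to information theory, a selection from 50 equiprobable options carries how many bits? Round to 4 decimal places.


H = log2(n)
H = log2(50)
= 5.6439


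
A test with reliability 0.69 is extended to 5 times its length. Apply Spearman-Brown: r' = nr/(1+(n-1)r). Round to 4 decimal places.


r_new = n*r / (1 + (n-1)*r)
Numerator = 5 * 0.69 = 3.45
Denominator = 1 + 4 * 0.69 = 3.76
r_new = 3.45 / 3.76
= 0.9176


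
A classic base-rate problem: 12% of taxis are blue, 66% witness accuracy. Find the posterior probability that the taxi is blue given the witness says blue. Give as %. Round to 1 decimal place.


P(blue | says blue) = P(says blue | blue)*P(blue) / [P(says blue | blue)*P(blue) + P(says blue | not blue)*P(not blue)]
Numerator = 0.66 * 0.12 = 0.0792
False identification = 0.34 * 0.88 = 0.2992
P = 0.0792 / (0.0792 + 0.2992)
= 0.0792 / 0.3784
As percentage = 20.9


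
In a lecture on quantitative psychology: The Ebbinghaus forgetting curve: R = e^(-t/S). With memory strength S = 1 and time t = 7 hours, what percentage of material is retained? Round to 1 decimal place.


R = e^(-t/S)
-t/S = -7/1 = -7.0
R = e^(-7.0) = 0.000912
Percentage = 0.000912 * 100
= 0.1


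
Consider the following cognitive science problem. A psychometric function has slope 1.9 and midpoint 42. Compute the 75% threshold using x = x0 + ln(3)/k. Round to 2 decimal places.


At P = 0.75: 0.75 = 1/(1 + e^(-k*(x-x0)))
Solving: e^(-k*(x-x0)) = 1/3
x = x0 + ln(3)/k
ln(3) = 1.0986
x = 42 + 1.0986/1.9
= 42 + 0.5782
= 42.58


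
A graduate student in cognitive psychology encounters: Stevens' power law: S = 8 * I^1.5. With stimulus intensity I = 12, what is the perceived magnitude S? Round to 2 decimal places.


S = 8 * 12^1.5
12^1.5 = 41.5692
S = 8 * 41.5692
= 332.55


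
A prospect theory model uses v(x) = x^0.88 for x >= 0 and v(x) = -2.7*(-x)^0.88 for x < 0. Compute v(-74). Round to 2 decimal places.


Since x = -74 < 0, use v(x) = -lambda*(-x)^alpha
(-x) = 74
74^0.88 = 44.1493
v(-74) = -2.7 * 44.1493
= -119.20


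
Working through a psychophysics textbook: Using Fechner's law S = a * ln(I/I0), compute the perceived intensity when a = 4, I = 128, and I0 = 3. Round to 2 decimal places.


S = 4 * ln(128/3)
I/I0 = 42.666667
ln(42.666667) = 3.7534
S = 4 * 3.7534
= 15.01


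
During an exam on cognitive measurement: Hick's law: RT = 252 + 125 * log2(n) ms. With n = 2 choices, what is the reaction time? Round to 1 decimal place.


RT = 252 + 125 * log2(2)
log2(2) = 1.0
RT = 252 + 125 * 1.0
= 252 + 125.0
= 377.0 ms


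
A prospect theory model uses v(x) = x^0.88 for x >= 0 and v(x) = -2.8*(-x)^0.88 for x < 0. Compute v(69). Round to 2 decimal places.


Since x = 69 >= 0, use v(x) = x^0.88
69^0.88 = 41.5133
v(69) = 41.51


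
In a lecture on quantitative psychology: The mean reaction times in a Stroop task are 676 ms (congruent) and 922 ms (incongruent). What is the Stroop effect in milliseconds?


Stroop effect = RT(incongruent) - RT(congruent)
= 922 - 676
= 246 ms


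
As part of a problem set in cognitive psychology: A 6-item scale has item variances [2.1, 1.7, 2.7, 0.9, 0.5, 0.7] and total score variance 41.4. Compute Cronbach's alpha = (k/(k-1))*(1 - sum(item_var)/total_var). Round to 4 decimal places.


alpha = (k/(k-1)) * (1 - sum(s_i^2)/s_total^2)
sum(item variances) = 8.6
k/(k-1) = 6/5 = 1.2
1 - 8.6/41.4 = 1 - 0.207729 = 0.792271
alpha = 1.2 * 0.792271
= 0.9507


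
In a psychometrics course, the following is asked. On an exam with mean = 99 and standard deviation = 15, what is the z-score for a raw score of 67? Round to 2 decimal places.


z = (X - mu) / sigma
= (67 - 99) / 15
= -32 / 15
= -2.13


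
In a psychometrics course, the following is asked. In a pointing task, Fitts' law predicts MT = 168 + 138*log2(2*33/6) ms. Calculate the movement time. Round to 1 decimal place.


MT = 168 + 138 * log2(2*33/6)
2D/W = 11.0
log2(11.0) = 3.4594
MT = 168 + 138 * 3.4594
= 645.4 ms


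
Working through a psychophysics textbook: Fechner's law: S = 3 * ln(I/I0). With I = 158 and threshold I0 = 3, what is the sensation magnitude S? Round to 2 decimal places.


S = 3 * ln(158/3)
I/I0 = 52.666667
ln(52.666667) = 3.964
S = 3 * 3.964
= 11.89


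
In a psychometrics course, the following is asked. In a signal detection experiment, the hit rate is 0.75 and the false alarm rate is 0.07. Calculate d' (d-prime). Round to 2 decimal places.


d' = z(HR) - z(FAR)
z(0.75) = 0.6745
z(0.07) = -1.4758
d' = 0.6745 - -1.4758
= 2.15


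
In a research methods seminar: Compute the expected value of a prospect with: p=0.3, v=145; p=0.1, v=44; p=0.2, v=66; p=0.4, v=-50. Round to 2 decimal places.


EU = sum(p_i * v_i)
0.3 * 145 = 43.5
0.1 * 44 = 4.4
0.2 * 66 = 13.2
0.4 * -50 = -20.0
EU = 43.5 + 4.4 + 13.2 + -20.0
= 41.10


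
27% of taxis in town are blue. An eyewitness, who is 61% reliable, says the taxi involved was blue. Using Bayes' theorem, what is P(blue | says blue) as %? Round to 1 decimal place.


P(blue | says blue) = P(says blue | blue)*P(blue) / [P(says blue | blue)*P(blue) + P(says blue | not blue)*P(not blue)]
Numerator = 0.61 * 0.27 = 0.1647
False identification = 0.39 * 0.73 = 0.2847
P = 0.1647 / (0.1647 + 0.2847)
= 0.1647 / 0.4494
As percentage = 36.6


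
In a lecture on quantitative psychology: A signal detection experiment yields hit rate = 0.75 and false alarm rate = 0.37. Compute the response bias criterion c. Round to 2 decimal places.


c = -0.5 * (z(HR) + z(FAR))
z(0.75) = 0.6745
z(0.37) = -0.3319
c = -0.5 * (0.6745 + -0.3319)
= -0.5 * 0.3426
= -0.17


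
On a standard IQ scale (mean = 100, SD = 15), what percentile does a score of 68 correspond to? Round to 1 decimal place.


z = (IQ - mean) / SD
z = (68 - 100) / 15 = -2.1333
Percentile = Phi(-2.1333) * 100
Phi(-2.1333) = 0.01645
= 1.6


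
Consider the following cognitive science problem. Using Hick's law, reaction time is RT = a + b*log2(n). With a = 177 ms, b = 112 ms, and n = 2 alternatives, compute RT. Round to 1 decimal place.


RT = 177 + 112 * log2(2)
log2(2) = 1.0
RT = 177 + 112 * 1.0
= 177 + 112.0
= 289.0 ms


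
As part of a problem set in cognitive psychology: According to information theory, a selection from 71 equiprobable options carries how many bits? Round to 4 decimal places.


H = log2(n)
H = log2(71)
= 6.1497


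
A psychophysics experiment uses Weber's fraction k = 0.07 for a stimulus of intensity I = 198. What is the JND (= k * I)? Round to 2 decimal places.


JND = k * I
JND = 0.07 * 198
= 13.86


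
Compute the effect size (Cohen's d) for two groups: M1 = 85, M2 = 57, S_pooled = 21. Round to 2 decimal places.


Cohen's d = (M1 - M2) / S_pooled
= (85 - 57) / 21
= 28 / 21
= 1.33


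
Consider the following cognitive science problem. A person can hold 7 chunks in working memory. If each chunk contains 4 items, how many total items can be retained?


Total items = chunks * items_per_chunk
= 7 * 4
= 28
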